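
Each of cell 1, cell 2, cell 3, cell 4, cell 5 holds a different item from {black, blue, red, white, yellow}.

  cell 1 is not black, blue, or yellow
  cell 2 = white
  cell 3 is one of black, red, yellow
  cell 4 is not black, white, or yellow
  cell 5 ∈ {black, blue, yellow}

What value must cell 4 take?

blue

cell 2 has just one choice, so cell 2 = white. Eliminate white elsewhere: cell 1.
cell 1 must be red (only option left). Remove red from cell 3, cell 4.
So cell 4 = blue.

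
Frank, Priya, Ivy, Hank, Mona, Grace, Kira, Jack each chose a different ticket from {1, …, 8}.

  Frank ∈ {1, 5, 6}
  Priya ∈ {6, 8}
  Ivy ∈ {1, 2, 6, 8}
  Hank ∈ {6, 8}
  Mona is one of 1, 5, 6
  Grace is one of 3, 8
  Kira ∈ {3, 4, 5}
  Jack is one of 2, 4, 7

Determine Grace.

The 8 variables draw from only 8 values {1, 2, 3, 4, 5, 6, 7, 8}, so each is used; only Jack can be 7, hence Jack = 7.
The 7 still-open variables draw from only 7 values {1, 2, 3, 4, 5, 6, 8}, so each is used; only Ivy can be 2, hence Ivy = 2.
Among the 6 still-open variables, 4 fits only Kira (and all 6 values in {1, 3, 4, 5, 6, 8} must be used), so Kira = 4.
The 5 still-open variables draw from only 5 values {1, 3, 5, 6, 8}, so each is used; only Grace can be 3, hence Grace = 3.

3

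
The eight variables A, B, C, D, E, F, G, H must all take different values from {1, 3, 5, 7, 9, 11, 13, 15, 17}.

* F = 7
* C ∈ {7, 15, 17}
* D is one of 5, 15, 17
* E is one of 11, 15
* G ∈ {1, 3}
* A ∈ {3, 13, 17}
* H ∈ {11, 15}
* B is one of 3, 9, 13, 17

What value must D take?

5

F must be 7 (only option left). Strike 7 from C.
E and H between them cover only {11, 15} — a naked pair. Remove those values from C, D.
C has just one choice, so C = 17. Eliminate 17 elsewhere: A, B, D.
So D = 5.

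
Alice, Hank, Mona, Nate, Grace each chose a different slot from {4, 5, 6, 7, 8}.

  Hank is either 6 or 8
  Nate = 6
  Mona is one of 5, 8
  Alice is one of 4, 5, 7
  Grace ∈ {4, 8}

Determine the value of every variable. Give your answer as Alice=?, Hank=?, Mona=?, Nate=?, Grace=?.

Alice=7, Hank=8, Mona=5, Nate=6, Grace=4

Nate has just one choice, so Nate = 6. Strike 6 from Hank.
That leaves Hank = 8. So Mona, Grace can't be 8.
Mona must be 5 (only option left). So Alice can't be 5.
Grace must be 4 (only option left). Strike 4 from Alice.
Alice has just one choice, so Alice = 7.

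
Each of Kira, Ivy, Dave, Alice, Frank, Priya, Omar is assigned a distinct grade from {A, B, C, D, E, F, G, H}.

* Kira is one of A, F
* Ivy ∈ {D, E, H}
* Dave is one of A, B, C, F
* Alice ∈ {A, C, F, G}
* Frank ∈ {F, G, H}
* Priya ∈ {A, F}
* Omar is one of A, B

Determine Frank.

Kira and Priya between them cover only {A, F} — a naked pair. Remove those values from Dave, Alice, Frank, Omar.
That leaves Omar = B. Strike B from Dave.
That leaves Dave = C. Eliminate C elsewhere: Alice.
Alice must be G (only option left). Eliminate G elsewhere: Frank.
So Frank = H.

H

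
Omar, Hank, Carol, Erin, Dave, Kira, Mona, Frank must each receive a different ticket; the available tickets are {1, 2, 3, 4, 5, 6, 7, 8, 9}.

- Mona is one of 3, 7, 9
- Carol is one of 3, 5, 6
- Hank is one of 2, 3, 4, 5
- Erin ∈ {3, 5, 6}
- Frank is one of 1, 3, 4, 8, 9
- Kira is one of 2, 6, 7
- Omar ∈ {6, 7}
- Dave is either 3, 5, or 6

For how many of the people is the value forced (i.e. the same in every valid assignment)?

4

The 3 variables Carol, Erin, Dave are confined to {3, 5, 6}, which locks those values in; drop them from Omar, Hank, Kira, Mona, Frank.
Omar's domain is down to {7}, so Omar = 7. Remove 7 from Kira, Mona.
That leaves Kira = 2. Strike 2 from Hank.
Mona must be 9 (only option left). Eliminate 9 elsewhere: Frank.
Hank must be 4 (only option left). So Frank can't be 4.
Determined: Omar=7, Hank=4, Kira=2, Mona=9. The other people each still have more than one consistent value. That makes 4.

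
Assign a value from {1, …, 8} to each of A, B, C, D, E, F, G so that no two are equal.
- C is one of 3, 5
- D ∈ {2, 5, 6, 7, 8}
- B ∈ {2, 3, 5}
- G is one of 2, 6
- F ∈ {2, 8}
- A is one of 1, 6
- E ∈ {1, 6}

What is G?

The 7 variables together cover exactly {1, 2, 3, 5, 6, 7, 8} — 7 values for 7 variables — and 7 appears only in D's list, so D = 7.
The 6 still-open variables draw from only 6 values {1, 2, 3, 5, 6, 8}, so each is used; only F can be 8, hence F = 8.
A and E share exactly the 2 values {1, 6}; by pigeonhole those values go to them, so strike 1, 6 from G.
So G = 2.

2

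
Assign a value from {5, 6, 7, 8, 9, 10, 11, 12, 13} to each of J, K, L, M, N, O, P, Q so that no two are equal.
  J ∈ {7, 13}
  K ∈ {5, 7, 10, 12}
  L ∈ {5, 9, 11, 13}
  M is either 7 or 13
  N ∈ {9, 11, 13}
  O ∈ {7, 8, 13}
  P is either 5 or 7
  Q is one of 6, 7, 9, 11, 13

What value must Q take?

6

J and M share exactly the 2 values {7, 13}; by pigeonhole those values go to them, so strike 7, 13 from K, L, N, O, P, Q.
That leaves O = 8.
P must be 5 (only option left). Remove 5 from K, L.
L and N share exactly the 2 values {9, 11}; by pigeonhole those values go to them, so strike 9, 11 from Q.
So Q = 6.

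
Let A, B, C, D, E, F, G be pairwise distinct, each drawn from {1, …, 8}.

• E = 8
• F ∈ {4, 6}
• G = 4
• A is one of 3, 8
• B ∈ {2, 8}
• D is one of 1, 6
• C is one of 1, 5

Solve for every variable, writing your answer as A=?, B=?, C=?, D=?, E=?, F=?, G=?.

E has just one choice, so E = 8. Strike 8 from A, B.
That leaves G = 4. Remove 4 from F.
That leaves A = 3.
B's domain is down to {2}, so B = 2.
F has just one choice, so F = 6. Eliminate 6 elsewhere: D.
D's domain is down to {1}, so D = 1. Strike 1 from C.
C's domain is down to {5}, so C = 5.

A=3, B=2, C=5, D=1, E=8, F=6, G=4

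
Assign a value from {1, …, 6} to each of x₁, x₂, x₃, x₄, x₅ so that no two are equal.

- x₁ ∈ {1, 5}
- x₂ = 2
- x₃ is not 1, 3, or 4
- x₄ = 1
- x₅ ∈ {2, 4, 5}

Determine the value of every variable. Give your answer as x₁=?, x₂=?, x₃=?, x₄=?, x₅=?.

x₁=5, x₂=2, x₃=6, x₄=1, x₅=4

x₂'s domain is down to {2}, so x₂ = 2. Remove 2 from x₃, x₅.
x₄'s domain is down to {1}, so x₄ = 1. Strike 1 from x₁.
x₁ must be 5 (only option left). So x₃, x₅ can't be 5.
x₃'s domain is down to {6}, so x₃ = 6.
x₅ has just one choice, so x₅ = 4.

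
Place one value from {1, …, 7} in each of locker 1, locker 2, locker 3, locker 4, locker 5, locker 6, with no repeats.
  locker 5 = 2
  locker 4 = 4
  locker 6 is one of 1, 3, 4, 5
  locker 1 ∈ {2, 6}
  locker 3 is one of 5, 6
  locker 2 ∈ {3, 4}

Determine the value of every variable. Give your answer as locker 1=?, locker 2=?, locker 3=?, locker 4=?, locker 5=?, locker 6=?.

locker 1=6, locker 2=3, locker 3=5, locker 4=4, locker 5=2, locker 6=1

locker 4's domain is down to {4}, so locker 4 = 4. So locker 2, locker 6 can't be 4.
locker 5's domain is down to {2}, so locker 5 = 2. So locker 1 can't be 2.
locker 1's domain is down to {6}, so locker 1 = 6. Eliminate 6 elsewhere: locker 3.
locker 2 must be 3 (only option left). Strike 3 from locker 6.
locker 3 must be 5 (only option left). Remove 5 from locker 6.
locker 6 has just one choice, so locker 6 = 1.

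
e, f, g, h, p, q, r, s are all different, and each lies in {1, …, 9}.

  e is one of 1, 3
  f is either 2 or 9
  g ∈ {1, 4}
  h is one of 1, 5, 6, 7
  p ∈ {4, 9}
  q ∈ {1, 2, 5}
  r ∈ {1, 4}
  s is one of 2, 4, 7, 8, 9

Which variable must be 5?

q

g and r between them cover only {1, 4} — a naked pair. Remove those values from e, h, p, q, s.
e's domain is down to {3}, so e = 3.
p's domain is down to {9}, so p = 9. Remove 9 from f, s.
f has just one choice, so f = 2. Remove 2 from q, s.
So 5 goes to q.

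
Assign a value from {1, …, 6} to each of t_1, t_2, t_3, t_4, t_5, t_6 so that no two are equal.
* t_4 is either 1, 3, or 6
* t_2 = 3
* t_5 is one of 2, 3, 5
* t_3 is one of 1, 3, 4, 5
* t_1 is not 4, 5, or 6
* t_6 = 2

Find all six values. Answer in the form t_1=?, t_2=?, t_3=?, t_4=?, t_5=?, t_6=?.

t_1=1, t_2=3, t_3=4, t_4=6, t_5=5, t_6=2

t_2's domain is down to {3}, so t_2 = 3. Eliminate 3 elsewhere: t_1, t_3, t_4, t_5.
t_6 must be 2 (only option left). Eliminate 2 elsewhere: t_1, t_5.
That leaves t_1 = 1. Eliminate 1 elsewhere: t_3, t_4.
t_4 has just one choice, so t_4 = 6.
t_5 has just one choice, so t_5 = 5. Strike 5 from t_3.
t_3 has just one choice, so t_3 = 4.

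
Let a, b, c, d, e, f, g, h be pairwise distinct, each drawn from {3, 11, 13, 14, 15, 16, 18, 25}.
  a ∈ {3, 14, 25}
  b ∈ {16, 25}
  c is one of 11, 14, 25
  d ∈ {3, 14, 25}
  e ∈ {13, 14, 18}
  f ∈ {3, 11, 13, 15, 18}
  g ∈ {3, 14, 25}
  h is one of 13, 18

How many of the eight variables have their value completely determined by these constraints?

3

The 8 variables draw from only 8 values {3, 11, 13, 14, 15, 16, 18, 25}, so each is used; only f can be 15, hence f = 15.
The 7 still-open variables together cover exactly {3, 11, 13, 14, 16, 18, 25} — 7 values for 7 variables — and 11 appears only in c's list, so c = 11.
The 6 still-open variables together cover exactly {3, 13, 14, 16, 18, 25} — 6 values for 6 variables — and 16 appears only in b's list, so b = 16.
a, d, g share exactly the 3 values {3, 14, 25}; by pigeonhole those values go to them, so strike 3, 14, 25 from e.
Determined: b=16, c=11, f=15. The other variables each still have more than one consistent value. That makes 3.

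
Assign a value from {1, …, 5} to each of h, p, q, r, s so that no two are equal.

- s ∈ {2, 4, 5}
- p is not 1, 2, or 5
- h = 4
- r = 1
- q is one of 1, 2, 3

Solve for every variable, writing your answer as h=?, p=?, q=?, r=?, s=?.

h must be 4 (only option left). Eliminate 4 elsewhere: p, s.
p has just one choice, so p = 3. Eliminate 3 elsewhere: q.
r must be 1 (only option left). Eliminate 1 elsewhere: q.
q must be 2 (only option left). Eliminate 2 elsewhere: s.
s's domain is down to {5}, so s = 5.

h=4, p=3, q=2, r=1, s=5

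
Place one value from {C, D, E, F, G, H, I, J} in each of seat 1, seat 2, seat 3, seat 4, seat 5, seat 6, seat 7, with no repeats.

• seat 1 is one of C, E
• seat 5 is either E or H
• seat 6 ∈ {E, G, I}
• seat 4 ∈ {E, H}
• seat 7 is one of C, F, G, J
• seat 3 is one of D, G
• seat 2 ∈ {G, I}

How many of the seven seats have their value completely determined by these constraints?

2

seat 4 and seat 5 between them cover only {E, H} — a naked pair. Remove those values from seat 1, seat 6.
seat 1 must be C (only option left). Strike C from seat 7.
seat 2 and seat 6 between them cover only {G, I} — a naked pair. Remove those values from seat 3, seat 7.
seat 3 must be D (only option left).
Determined: seat 1=C, seat 3=D. The other seats each still have more than one consistent value. That makes 2.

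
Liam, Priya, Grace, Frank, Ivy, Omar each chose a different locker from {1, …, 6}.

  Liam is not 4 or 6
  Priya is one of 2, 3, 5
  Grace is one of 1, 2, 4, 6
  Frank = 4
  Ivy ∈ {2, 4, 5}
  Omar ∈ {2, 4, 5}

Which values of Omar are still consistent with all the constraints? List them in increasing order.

2, 5

Frank's domain is down to {4}, so Frank = 4. So Grace, Ivy, Omar can't be 4.
The 5 still-open variables together cover exactly {1, 2, 3, 5, 6} — 5 values for 5 variables — and 6 appears only in Grace's list, so Grace = 6.
The 4 still-open variables together cover exactly {1, 2, 3, 5} — 4 values for 4 variables — and 1 appears only in Liam's list, so Liam = 1.
The 3 still-open variables together cover exactly {2, 3, 5} — 3 values for 3 variables — and 3 appears only in Priya's list, so Priya = 3.
No further eliminations apply; Omar can still be any of 2, 5.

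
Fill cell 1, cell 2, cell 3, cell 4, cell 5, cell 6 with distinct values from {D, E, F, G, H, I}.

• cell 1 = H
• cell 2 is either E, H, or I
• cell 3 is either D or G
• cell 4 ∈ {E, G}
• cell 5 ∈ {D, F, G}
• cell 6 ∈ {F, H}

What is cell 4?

cell 1's domain is down to {H}, so cell 1 = H. Strike H from cell 2, cell 6.
That leaves cell 6 = F. Remove F from cell 5.
The 4 still-open variables together cover exactly {D, E, G, I} — 4 values for 4 variables — and I appears only in cell 2's list, so cell 2 = I.
Among the 3 still-open variables, E fits only cell 4 (and all 3 values in {D, E, G} must be used), so cell 4 = E.

E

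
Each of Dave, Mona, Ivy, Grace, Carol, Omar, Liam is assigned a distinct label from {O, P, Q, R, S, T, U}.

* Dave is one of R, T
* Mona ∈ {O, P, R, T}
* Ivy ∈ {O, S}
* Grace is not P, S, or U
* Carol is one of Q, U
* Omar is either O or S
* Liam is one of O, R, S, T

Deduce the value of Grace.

Q

The 7 variables draw from only 7 values {O, P, Q, R, S, T, U}, so each is used; only Mona can be P, hence Mona = P.
The 6 still-open variables draw from only 6 values {O, Q, R, S, T, U}, so each is used; only Carol can be U, hence Carol = U.
Among the 5 still-open variables, Q fits only Grace (and all 5 values in {O, Q, R, S, T} must be used), so Grace = Q.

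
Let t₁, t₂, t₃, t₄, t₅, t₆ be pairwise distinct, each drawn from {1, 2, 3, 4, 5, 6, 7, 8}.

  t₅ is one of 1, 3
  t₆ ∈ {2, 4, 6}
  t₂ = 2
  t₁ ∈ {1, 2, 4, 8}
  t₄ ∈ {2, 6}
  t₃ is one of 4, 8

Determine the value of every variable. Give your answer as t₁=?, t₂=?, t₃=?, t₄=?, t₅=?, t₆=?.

t₁=1, t₂=2, t₃=8, t₄=6, t₅=3, t₆=4

t₂'s domain is down to {2}, so t₂ = 2. Strike 2 from t₁, t₄, t₆.
t₄ must be 6 (only option left). Strike 6 from t₆.
That leaves t₆ = 4. Remove 4 from t₁, t₃.
That leaves t₃ = 8. So t₁ can't be 8.
t₁ must be 1 (only option left). Remove 1 from t₅.
t₅ has just one choice, so t₅ = 3.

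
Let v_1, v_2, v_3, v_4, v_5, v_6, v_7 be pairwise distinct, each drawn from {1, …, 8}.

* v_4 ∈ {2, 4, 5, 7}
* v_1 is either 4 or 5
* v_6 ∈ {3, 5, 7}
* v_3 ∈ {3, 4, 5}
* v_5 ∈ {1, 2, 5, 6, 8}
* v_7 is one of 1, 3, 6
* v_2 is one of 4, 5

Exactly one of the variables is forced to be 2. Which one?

v_4

v_1 and v_2 share exactly the 2 values {4, 5}; by pigeonhole those values go to them, so strike 4, 5 from v_3, v_4, v_5, v_6.
v_3 has just one choice, so v_3 = 3. Eliminate 3 elsewhere: v_6, v_7.
That leaves v_6 = 7. Strike 7 from v_4.
So 2 goes to v_4.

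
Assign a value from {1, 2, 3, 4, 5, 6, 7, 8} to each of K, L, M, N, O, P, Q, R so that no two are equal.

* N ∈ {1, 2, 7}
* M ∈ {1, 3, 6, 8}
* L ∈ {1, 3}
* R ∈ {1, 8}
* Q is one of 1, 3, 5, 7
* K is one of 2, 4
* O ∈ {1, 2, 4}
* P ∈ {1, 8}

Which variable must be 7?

N

The 8 variables together cover exactly {1, 2, 3, 4, 5, 6, 7, 8} — 8 values for 8 variables — and 5 appears only in Q's list, so Q = 5.
Among the 7 still-open variables, 6 fits only M (and all 7 values in {1, 2, 3, 4, 6, 7, 8} must be used), so M = 6.
The 6 still-open variables together cover exactly {1, 2, 3, 4, 7, 8} — 6 values for 6 variables — and 3 appears only in L's list, so L = 3.
The 5 still-open variables draw from only 5 values {1, 2, 4, 7, 8}, so each is used; only N can be 7, hence N = 7.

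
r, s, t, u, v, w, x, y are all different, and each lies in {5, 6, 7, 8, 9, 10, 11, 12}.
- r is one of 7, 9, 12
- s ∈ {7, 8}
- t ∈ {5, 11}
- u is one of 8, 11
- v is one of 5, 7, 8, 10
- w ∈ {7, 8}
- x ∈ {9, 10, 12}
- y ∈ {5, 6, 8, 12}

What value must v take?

10

Among the 8 variables, 6 fits only y (and all 8 values in {5, 6, 7, 8, 9, 10, 11, 12} must be used), so y = 6.
The 2 variables s and w are confined to {7, 8}, which locks those values in; drop them from r, u, v.
u has just one choice, so u = 11. Remove 11 from t.
t must be 5 (only option left). Eliminate 5 elsewhere: v.
So v = 10.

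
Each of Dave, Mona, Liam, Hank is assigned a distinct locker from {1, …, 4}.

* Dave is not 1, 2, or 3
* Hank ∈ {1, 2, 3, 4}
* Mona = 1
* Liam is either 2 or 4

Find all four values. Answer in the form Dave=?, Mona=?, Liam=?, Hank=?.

Dave must be 4 (only option left). Eliminate 4 elsewhere: Liam, Hank.
Mona has just one choice, so Mona = 1. Remove 1 from Hank.
Liam's domain is down to {2}, so Liam = 2. Eliminate 2 elsewhere: Hank.
Hank must be 3 (only option left).

Dave=4, Mona=1, Liam=2, Hank=3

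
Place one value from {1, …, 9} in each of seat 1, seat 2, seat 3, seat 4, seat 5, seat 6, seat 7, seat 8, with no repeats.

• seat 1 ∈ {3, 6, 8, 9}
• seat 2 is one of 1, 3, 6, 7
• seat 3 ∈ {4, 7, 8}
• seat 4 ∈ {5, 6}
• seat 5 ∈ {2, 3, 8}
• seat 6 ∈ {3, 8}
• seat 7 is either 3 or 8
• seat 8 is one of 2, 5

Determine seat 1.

seat 6 and seat 7 between them cover only {3, 8} — a naked pair. Remove those values from seat 1, seat 2, seat 3, seat 5.
seat 5 must be 2 (only option left). Remove 2 from seat 8.
seat 8's domain is down to {5}, so seat 8 = 5. Strike 5 from seat 4.
That leaves seat 4 = 6. Eliminate 6 elsewhere: seat 1, seat 2.
So seat 1 = 9.

9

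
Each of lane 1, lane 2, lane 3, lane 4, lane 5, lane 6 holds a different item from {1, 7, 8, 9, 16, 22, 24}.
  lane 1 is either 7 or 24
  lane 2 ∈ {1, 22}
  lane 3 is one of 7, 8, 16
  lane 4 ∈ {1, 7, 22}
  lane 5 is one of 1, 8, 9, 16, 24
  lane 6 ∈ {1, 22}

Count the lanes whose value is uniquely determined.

2

The 2 variables lane 2 and lane 6 are confined to {1, 22}, which locks those values in; drop them from lane 4, lane 5.
lane 4's domain is down to {7}, so lane 4 = 7. Eliminate 7 elsewhere: lane 1, lane 3.
lane 1's domain is down to {24}, so lane 1 = 24. So lane 5 can't be 24.
Determined: lane 1=24, lane 4=7. The other lanes each still have more than one consistent value. That makes 2.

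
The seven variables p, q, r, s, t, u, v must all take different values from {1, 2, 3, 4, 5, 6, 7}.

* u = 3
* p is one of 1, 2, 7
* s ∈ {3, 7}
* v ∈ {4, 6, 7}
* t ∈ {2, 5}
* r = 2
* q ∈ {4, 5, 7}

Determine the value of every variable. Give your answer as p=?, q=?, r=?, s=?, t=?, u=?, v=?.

p=1, q=4, r=2, s=7, t=5, u=3, v=6

r has just one choice, so r = 2. Eliminate 2 elsewhere: p, t.
t has just one choice, so t = 5. Strike 5 from q.
u's domain is down to {3}, so u = 3. Remove 3 from s.
s has just one choice, so s = 7. Strike 7 from p, q, v.
p has just one choice, so p = 1.
That leaves q = 4. Eliminate 4 elsewhere: v.
That leaves v = 6.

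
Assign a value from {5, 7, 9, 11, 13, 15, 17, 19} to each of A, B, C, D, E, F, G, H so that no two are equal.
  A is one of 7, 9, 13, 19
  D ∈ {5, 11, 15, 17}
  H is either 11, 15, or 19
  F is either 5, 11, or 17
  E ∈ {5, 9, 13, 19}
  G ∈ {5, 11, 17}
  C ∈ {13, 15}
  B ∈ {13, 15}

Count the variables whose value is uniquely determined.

3

The 8 variables draw from only 8 values {5, 7, 9, 11, 13, 15, 17, 19}, so each is used; only A can be 7, hence A = 7.
The 7 still-open variables together cover exactly {5, 9, 11, 13, 15, 17, 19} — 7 values for 7 variables — and 9 appears only in E's list, so E = 9.
Among the 6 still-open variables, 19 fits only H (and all 6 values in {5, 11, 13, 15, 17, 19} must be used), so H = 19.
The 2 variables B and C are confined to {13, 15}, which locks those values in; drop them from D.
Determined: A=7, E=9, H=19. The other variables each still have more than one consistent value. That makes 3.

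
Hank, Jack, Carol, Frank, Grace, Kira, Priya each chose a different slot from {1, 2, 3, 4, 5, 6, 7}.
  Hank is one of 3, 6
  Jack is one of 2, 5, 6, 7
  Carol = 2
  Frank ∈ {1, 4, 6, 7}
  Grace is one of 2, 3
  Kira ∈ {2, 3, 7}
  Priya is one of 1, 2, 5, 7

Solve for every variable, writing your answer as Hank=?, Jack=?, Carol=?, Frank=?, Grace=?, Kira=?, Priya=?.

Hank=6, Jack=5, Carol=2, Frank=4, Grace=3, Kira=7, Priya=1

Carol has just one choice, so Carol = 2. Eliminate 2 elsewhere: Jack, Grace, Kira, Priya.
Grace has just one choice, so Grace = 3. Strike 3 from Hank, Kira.
That leaves Kira = 7. Remove 7 from Jack, Frank, Priya.
Hank has just one choice, so Hank = 6. Remove 6 from Jack, Frank.
That leaves Jack = 5. Strike 5 from Priya.
Priya has just one choice, so Priya = 1. Eliminate 1 elsewhere: Frank.
Frank must be 4 (only option left).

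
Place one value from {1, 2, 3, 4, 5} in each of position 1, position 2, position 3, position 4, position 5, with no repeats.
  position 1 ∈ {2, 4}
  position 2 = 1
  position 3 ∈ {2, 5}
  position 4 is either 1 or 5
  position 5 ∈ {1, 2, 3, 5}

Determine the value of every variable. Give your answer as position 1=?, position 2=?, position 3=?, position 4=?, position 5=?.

position 1=4, position 2=1, position 3=2, position 4=5, position 5=3

position 2 has just one choice, so position 2 = 1. Remove 1 from position 4, position 5.
position 4 has just one choice, so position 4 = 5. Eliminate 5 elsewhere: position 3, position 5.
That leaves position 3 = 2. Remove 2 from position 1, position 5.
That leaves position 5 = 3.
position 1's domain is down to {4}, so position 1 = 4.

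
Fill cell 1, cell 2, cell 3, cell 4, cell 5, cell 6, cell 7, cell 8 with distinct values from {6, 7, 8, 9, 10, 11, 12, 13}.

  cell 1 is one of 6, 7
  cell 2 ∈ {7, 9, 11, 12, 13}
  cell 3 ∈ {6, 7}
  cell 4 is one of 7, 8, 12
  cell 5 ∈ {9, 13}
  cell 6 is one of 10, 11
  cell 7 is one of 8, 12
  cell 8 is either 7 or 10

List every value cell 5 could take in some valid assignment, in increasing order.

The 2 variables cell 1 and cell 3 are confined to {6, 7}, which locks those values in; drop them from cell 2, cell 4, cell 8.
cell 8 must be 10 (only option left). Remove 10 from cell 6.
cell 6's domain is down to {11}, so cell 6 = 11. Remove 11 from cell 2.
cell 4 and cell 7 share exactly the 2 values {8, 12}; by pigeonhole those values go to them, so strike 8, 12 from cell 2.
No further eliminations apply; cell 5 can still be any of 9, 13.

9, 13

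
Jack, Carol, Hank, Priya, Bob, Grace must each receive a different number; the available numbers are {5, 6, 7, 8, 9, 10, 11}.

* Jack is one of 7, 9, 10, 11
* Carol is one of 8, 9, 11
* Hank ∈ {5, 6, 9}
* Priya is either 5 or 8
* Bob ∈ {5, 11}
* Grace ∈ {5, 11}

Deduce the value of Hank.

6

Bob and Grace share exactly the 2 values {5, 11}; by pigeonhole those values go to them, so strike 5, 11 from Jack, Carol, Hank, Priya.
Priya's domain is down to {8}, so Priya = 8. Strike 8 from Carol.
Carol must be 9 (only option left). So Jack, Hank can't be 9.
So Hank = 6.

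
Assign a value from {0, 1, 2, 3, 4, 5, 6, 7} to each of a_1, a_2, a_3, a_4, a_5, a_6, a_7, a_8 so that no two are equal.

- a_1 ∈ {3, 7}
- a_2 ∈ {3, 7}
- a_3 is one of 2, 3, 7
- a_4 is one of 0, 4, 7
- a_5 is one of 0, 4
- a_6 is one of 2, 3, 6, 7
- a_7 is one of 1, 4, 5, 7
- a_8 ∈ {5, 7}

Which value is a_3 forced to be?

Among the 8 variables, 1 fits only a_7 (and all 8 values in {0, 1, 2, 3, 4, 5, 6, 7} must be used), so a_7 = 1.
Among the 7 still-open variables, 5 fits only a_8 (and all 7 values in {0, 2, 3, 4, 5, 6, 7} must be used), so a_8 = 5.
The 6 still-open variables together cover exactly {0, 2, 3, 4, 6, 7} — 6 values for 6 variables — and 6 appears only in a_6's list, so a_6 = 6.
Among the 5 still-open variables, 2 fits only a_3 (and all 5 values in {0, 2, 3, 4, 7} must be used), so a_3 = 2.

2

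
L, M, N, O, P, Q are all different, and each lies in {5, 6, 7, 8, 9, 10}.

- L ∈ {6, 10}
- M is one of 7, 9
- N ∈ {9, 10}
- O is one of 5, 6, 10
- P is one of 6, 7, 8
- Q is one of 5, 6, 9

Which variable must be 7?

Among the 6 variables, 8 fits only P (and all 6 values in {5, 6, 7, 8, 9, 10} must be used), so P = 8.
The 5 still-open variables together cover exactly {5, 6, 7, 9, 10} — 5 values for 5 variables — and 7 appears only in M's list, so M = 7.

M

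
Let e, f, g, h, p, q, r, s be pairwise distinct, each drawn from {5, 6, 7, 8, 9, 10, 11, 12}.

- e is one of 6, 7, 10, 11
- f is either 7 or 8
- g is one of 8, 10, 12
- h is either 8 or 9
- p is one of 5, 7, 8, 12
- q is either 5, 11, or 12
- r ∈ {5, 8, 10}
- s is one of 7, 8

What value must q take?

The 8 variables together cover exactly {5, 6, 7, 8, 9, 10, 11, 12} — 8 values for 8 variables — and 6 appears only in e's list, so e = 6.
The 7 still-open variables together cover exactly {5, 7, 8, 9, 10, 11, 12} — 7 values for 7 variables — and 9 appears only in h's list, so h = 9.
The 6 still-open variables together cover exactly {5, 7, 8, 10, 11, 12} — 6 values for 6 variables — and 11 appears only in q's list, so q = 11.

11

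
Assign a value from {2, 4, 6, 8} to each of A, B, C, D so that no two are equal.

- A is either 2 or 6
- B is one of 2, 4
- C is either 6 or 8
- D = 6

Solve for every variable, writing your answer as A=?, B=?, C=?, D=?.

D's domain is down to {6}, so D = 6. Strike 6 from A, C.
A's domain is down to {2}, so A = 2. Remove 2 from B.
B's domain is down to {4}, so B = 4.
C has just one choice, so C = 8.

A=2, B=4, C=8, D=6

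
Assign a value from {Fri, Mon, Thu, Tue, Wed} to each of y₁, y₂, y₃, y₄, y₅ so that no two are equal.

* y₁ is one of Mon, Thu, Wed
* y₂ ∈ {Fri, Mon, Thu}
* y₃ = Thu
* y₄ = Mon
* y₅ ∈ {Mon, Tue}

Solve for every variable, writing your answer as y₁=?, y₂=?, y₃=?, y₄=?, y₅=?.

y₁=Wed, y₂=Fri, y₃=Thu, y₄=Mon, y₅=Tue

y₃'s domain is down to {Thu}, so y₃ = Thu. Remove Thu from y₁, y₂.
y₄ has just one choice, so y₄ = Mon. So y₁, y₂, y₅ can't be Mon.
y₅ has just one choice, so y₅ = Tue.
y₁ must be Wed (only option left).
That leaves y₂ = Fri.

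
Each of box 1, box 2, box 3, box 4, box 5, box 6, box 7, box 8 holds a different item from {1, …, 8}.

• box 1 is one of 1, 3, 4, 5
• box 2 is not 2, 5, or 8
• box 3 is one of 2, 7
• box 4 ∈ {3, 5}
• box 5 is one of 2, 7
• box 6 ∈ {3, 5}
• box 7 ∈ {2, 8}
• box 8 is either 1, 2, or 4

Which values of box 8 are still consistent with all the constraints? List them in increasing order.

1, 4

The 8 variables draw from only 8 values {1, 2, 3, 4, 5, 6, 7, 8}, so each is used; only box 2 can be 6, hence box 2 = 6.
The 7 still-open variables together cover exactly {1, 2, 3, 4, 5, 7, 8} — 7 values for 7 variables — and 8 appears only in box 7's list, so box 7 = 8.
The 2 variables box 3 and box 5 are confined to {2, 7}, which locks those values in; drop them from box 8.
box 4 and box 6 share exactly the 2 values {3, 5}; by pigeonhole those values go to them, so strike 3, 5 from box 1.
No further eliminations apply; box 8 can still be any of 1, 4.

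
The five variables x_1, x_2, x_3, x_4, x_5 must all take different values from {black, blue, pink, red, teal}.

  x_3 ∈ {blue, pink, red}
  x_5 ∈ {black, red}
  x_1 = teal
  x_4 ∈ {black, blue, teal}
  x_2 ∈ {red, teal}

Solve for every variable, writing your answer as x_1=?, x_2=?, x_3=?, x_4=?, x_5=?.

x_1 has just one choice, so x_1 = teal. Eliminate teal elsewhere: x_2, x_4.
x_2 has just one choice, so x_2 = red. Eliminate red elsewhere: x_3, x_5.
That leaves x_5 = black. Strike black from x_4.
x_4's domain is down to {blue}, so x_4 = blue. Strike blue from x_3.
x_3 has just one choice, so x_3 = pink.

x_1=teal, x_2=red, x_3=pink, x_4=blue, x_5=black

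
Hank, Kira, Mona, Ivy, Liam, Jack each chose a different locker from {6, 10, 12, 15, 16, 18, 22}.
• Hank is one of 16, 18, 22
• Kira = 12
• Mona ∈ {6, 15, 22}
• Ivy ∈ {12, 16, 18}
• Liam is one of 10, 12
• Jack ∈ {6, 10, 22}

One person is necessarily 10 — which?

Liam

Kira must be 12 (only option left). Strike 12 from Ivy, Liam.
So 10 goes to Liam.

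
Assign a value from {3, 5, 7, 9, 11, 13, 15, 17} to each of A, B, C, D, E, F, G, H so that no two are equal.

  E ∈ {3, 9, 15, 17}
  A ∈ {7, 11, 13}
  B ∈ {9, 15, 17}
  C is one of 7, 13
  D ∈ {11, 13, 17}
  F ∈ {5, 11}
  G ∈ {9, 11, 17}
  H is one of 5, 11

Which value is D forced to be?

The 8 variables draw from only 8 values {3, 5, 7, 9, 11, 13, 15, 17}, so each is used; only E can be 3, hence E = 3.
Among the 7 still-open variables, 15 fits only B (and all 7 values in {5, 7, 9, 11, 13, 15, 17} must be used), so B = 15.
The 6 still-open variables draw from only 6 values {5, 7, 9, 11, 13, 17}, so each is used; only G can be 9, hence G = 9.
Among the 5 still-open variables, 17 fits only D (and all 5 values in {5, 7, 11, 13, 17} must be used), so D = 17.

17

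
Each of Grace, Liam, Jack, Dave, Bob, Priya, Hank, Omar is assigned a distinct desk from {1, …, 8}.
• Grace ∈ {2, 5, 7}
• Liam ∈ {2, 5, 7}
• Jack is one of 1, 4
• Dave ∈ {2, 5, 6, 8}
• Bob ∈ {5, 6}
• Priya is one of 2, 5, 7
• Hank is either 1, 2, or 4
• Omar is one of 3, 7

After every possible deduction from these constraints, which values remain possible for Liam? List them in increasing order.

Among the 8 variables, 3 fits only Omar (and all 8 values in {1, 2, 3, 4, 5, 6, 7, 8} must be used), so Omar = 3.
The 7 still-open variables draw from only 7 values {1, 2, 4, 5, 6, 7, 8}, so each is used; only Dave can be 8, hence Dave = 8.
The 6 still-open variables together cover exactly {1, 2, 4, 5, 6, 7} — 6 values for 6 variables — and 6 appears only in Bob's list, so Bob = 6.
Grace, Liam, Priya share exactly the 3 values {2, 5, 7}; by pigeonhole those values go to them, so strike 2, 5, 7 from Hank.
No further eliminations apply; Liam can still be any of 2, 5, 7.

2, 5, 7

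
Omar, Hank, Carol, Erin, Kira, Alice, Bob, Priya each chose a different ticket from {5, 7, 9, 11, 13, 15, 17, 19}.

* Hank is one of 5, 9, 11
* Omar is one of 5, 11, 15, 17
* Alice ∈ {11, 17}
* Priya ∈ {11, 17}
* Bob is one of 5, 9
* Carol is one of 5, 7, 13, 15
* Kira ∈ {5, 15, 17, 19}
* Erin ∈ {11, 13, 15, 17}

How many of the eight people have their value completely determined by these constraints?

4

The 8 variables together cover exactly {5, 7, 9, 11, 13, 15, 17, 19} — 8 values for 8 variables — and 7 appears only in Carol's list, so Carol = 7.
The 7 still-open variables together cover exactly {5, 9, 11, 13, 15, 17, 19} — 7 values for 7 variables — and 13 appears only in Erin's list, so Erin = 13.
The 6 still-open variables draw from only 6 values {5, 9, 11, 15, 17, 19}, so each is used; only Kira can be 19, hence Kira = 19.
Among the 5 still-open variables, 15 fits only Omar (and all 5 values in {5, 9, 11, 15, 17} must be used), so Omar = 15.
Alice and Priya share exactly the 2 values {11, 17}; by pigeonhole those values go to them, so strike 11, 17 from Hank.
Determined: Omar=15, Carol=7, Erin=13, Kira=19. The other people each still have more than one consistent value. That makes 4.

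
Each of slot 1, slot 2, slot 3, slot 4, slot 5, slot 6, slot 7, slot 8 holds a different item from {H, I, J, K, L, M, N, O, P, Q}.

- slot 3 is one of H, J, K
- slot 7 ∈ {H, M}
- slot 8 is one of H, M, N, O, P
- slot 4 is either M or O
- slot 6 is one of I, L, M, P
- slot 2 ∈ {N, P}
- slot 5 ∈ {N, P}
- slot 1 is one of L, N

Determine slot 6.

slot 2 and slot 5 between them cover only {N, P} — a naked pair. Remove those values from slot 1, slot 6, slot 8.
slot 1's domain is down to {L}, so slot 1 = L. Eliminate L elsewhere: slot 6.
slot 4, slot 7, slot 8 share exactly the 3 values {H, M, O}; by pigeonhole those values go to them, so strike H, M, O from slot 3, slot 6.
So slot 6 = I.

I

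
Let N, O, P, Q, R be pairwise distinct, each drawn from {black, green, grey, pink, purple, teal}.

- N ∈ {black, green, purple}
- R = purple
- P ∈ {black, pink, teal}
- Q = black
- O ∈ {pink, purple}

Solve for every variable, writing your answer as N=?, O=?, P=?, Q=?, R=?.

N=green, O=pink, P=teal, Q=black, R=purple

Q's domain is down to {black}, so Q = black. Eliminate black elsewhere: N, P.
That leaves R = purple. So N, O can't be purple.
N has just one choice, so N = green.
O has just one choice, so O = pink. Eliminate pink elsewhere: P.
That leaves P = teal.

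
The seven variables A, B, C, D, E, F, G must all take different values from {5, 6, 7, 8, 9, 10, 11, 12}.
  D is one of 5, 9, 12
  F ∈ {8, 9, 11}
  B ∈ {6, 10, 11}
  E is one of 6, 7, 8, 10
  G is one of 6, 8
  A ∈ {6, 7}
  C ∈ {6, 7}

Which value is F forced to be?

The 2 variables A and C are confined to {6, 7}, which locks those values in; drop them from B, E, G.
G has just one choice, so G = 8. Eliminate 8 elsewhere: E, F.
That leaves E = 10. Strike 10 from B.
B must be 11 (only option left). Strike 11 from F.
So F = 9.

9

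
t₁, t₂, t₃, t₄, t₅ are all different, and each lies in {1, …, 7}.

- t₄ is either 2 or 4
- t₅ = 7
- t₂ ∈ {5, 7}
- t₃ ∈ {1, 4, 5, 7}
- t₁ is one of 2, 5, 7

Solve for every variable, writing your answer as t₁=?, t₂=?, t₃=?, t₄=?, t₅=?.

t₅ must be 7 (only option left). Eliminate 7 elsewhere: t₁, t₂, t₃.
That leaves t₂ = 5. Strike 5 from t₁, t₃.
t₁ has just one choice, so t₁ = 2. Remove 2 from t₄.
t₄'s domain is down to {4}, so t₄ = 4. So t₃ can't be 4.
That leaves t₃ = 1.

t₁=2, t₂=5, t₃=1, t₄=4, t₅=7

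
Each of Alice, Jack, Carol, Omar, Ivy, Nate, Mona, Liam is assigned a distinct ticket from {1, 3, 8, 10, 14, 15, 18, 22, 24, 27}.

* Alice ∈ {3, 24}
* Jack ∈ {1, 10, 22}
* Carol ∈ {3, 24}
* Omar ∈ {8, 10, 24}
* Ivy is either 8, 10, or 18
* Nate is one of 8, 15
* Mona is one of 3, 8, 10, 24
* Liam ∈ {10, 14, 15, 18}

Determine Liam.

14

Alice and Carol share exactly the 2 values {3, 24}; by pigeonhole those values go to them, so strike 3, 24 from Omar, Mona.
The 2 variables Omar and Mona are confined to {8, 10}, which locks those values in; drop them from Jack, Ivy, Nate, Liam.
Ivy must be 18 (only option left). So Liam can't be 18.
Nate must be 15 (only option left). Remove 15 from Liam.
So Liam = 14.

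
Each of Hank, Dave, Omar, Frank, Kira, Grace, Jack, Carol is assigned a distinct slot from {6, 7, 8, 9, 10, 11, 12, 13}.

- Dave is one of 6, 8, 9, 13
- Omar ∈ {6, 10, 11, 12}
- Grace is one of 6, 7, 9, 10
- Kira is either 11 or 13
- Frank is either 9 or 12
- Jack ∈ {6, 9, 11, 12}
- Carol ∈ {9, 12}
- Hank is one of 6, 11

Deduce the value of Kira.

13

The 8 variables draw from only 8 values {6, 7, 8, 9, 10, 11, 12, 13}, so each is used; only Grace can be 7, hence Grace = 7.
Among the 7 still-open variables, 8 fits only Dave (and all 7 values in {6, 8, 9, 10, 11, 12, 13} must be used), so Dave = 8.
The 6 still-open variables draw from only 6 values {6, 9, 10, 11, 12, 13}, so each is used; only Omar can be 10, hence Omar = 10.
The 5 still-open variables together cover exactly {6, 9, 11, 12, 13} — 5 values for 5 variables — and 13 appears only in Kira's list, so Kira = 13.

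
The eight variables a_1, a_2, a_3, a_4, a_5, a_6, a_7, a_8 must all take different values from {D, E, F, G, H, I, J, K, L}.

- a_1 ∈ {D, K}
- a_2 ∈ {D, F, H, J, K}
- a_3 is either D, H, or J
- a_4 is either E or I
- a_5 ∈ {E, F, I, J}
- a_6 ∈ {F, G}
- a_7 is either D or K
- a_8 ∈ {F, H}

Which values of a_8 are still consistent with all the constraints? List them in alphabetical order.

F, H

The 8 variables together cover exactly {D, E, F, G, H, I, J, K} — 8 values for 8 variables — and G appears only in a_6's list, so a_6 = G.
The 2 variables a_1 and a_7 are confined to {D, K}, which locks those values in; drop them from a_2, a_3.
a_2, a_3, a_8 between them cover only {F, H, J} — a naked triple. Remove those values from a_5.
No further eliminations apply; a_8 can still be any of F, H.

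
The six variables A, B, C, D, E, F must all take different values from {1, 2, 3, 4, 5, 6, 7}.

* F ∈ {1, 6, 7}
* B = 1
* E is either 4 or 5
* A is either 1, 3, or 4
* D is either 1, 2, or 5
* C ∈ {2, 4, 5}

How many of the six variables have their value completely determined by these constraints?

2

B has just one choice, so B = 1. Remove 1 from A, D, F.
C, D, E between them cover only {2, 4, 5} — a naked triple. Remove those values from A.
A has just one choice, so A = 3.
Determined: A=3, B=1. The other variables each still have more than one consistent value. That makes 2.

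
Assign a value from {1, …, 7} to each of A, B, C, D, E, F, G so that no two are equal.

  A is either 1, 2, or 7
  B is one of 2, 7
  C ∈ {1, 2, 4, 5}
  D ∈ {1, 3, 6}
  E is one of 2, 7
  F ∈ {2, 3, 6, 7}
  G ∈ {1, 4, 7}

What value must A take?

1

The 7 variables together cover exactly {1, 2, 3, 4, 5, 6, 7} — 7 values for 7 variables — and 5 appears only in C's list, so C = 5.
Among the 6 still-open variables, 4 fits only G (and all 6 values in {1, 2, 3, 4, 6, 7} must be used), so G = 4.
B and E share exactly the 2 values {2, 7}; by pigeonhole those values go to them, so strike 2, 7 from A, F.
So A = 1.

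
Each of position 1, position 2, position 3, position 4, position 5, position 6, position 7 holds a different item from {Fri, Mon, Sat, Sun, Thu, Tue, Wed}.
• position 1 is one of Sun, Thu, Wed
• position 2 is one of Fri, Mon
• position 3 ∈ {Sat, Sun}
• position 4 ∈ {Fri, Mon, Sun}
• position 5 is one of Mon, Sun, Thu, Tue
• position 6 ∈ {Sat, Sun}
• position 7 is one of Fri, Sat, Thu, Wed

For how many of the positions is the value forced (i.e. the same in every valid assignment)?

Among the 7 variables, Tue fits only position 5 (and all 7 values in {Fri, Mon, Sat, Sun, Thu, Tue, Wed} must be used), so position 5 = Tue.
The 2 variables position 3 and position 6 are confined to {Sat, Sun}, which locks those values in; drop them from position 1, position 4, position 7.
The 2 variables position 2 and position 4 are confined to {Fri, Mon}, which locks those values in; drop them from position 7.
Determined: position 5=Tue. The other positions each still have more than one consistent value. That makes 1.

1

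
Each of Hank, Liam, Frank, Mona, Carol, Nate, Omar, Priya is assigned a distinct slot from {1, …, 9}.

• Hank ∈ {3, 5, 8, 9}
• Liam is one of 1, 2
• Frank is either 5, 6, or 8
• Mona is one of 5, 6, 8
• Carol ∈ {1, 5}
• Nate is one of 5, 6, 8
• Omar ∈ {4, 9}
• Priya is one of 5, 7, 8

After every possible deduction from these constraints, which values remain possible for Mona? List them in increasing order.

Frank, Mona, Nate share exactly the 3 values {5, 6, 8}; by pigeonhole those values go to them, so strike 5, 6, 8 from Hank, Carol, Priya.
Carol's domain is down to {1}, so Carol = 1. Strike 1 from Liam.
That leaves Priya = 7.
Liam's domain is down to {2}, so Liam = 2.
No further eliminations apply; Mona can still be any of 5, 6, 8.

5, 6, 8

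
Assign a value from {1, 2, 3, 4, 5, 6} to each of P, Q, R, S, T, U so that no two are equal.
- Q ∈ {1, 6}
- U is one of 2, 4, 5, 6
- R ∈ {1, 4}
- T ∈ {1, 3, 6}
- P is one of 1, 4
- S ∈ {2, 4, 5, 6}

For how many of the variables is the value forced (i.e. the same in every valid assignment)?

2

The 6 variables draw from only 6 values {1, 2, 3, 4, 5, 6}, so each is used; only T can be 3, hence T = 3.
P and R between them cover only {1, 4} — a naked pair. Remove those values from Q, S, U.
Q has just one choice, so Q = 6. Remove 6 from S, U.
Determined: Q=6, T=3. The other variables each still have more than one consistent value. That makes 2.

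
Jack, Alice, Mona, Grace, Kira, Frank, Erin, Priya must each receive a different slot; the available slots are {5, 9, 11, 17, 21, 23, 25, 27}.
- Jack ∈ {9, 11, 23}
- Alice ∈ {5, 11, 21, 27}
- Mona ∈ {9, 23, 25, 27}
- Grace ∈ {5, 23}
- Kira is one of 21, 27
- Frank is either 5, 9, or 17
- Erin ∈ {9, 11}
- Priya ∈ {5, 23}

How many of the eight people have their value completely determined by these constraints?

The 8 variables draw from only 8 values {5, 9, 11, 17, 21, 23, 25, 27}, so each is used; only Frank can be 17, hence Frank = 17.
The 7 still-open variables draw from only 7 values {5, 9, 11, 21, 23, 25, 27}, so each is used; only Mona can be 25, hence Mona = 25.
Grace and Priya share exactly the 2 values {5, 23}; by pigeonhole those values go to them, so strike 5, 23 from Jack, Alice.
Jack and Erin between them cover only {9, 11} — a naked pair. Remove those values from Alice.
Determined: Mona=25, Frank=17. The other people each still have more than one consistent value. That makes 2.

2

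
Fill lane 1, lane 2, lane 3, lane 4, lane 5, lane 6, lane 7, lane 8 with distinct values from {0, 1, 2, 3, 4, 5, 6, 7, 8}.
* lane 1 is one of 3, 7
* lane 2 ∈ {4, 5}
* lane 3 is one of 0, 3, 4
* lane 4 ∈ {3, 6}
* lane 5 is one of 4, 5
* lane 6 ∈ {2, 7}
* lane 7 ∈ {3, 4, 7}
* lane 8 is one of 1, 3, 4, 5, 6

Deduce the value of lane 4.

6

The 8 variables together cover exactly {0, 1, 2, 3, 4, 5, 6, 7} — 8 values for 8 variables — and 0 appears only in lane 3's list, so lane 3 = 0.
The 7 still-open variables draw from only 7 values {1, 2, 3, 4, 5, 6, 7}, so each is used; only lane 8 can be 1, hence lane 8 = 1.
The 6 still-open variables together cover exactly {2, 3, 4, 5, 6, 7} — 6 values for 6 variables — and 2 appears only in lane 6's list, so lane 6 = 2.
Among the 5 still-open variables, 6 fits only lane 4 (and all 5 values in {3, 4, 5, 6, 7} must be used), so lane 4 = 6.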